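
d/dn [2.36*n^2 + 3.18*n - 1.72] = 4.72*n + 3.18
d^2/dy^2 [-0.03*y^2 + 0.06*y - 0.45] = -0.0600000000000000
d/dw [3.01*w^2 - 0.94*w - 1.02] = 6.02*w - 0.94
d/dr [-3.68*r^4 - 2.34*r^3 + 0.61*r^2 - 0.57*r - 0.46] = -14.72*r^3 - 7.02*r^2 + 1.22*r - 0.57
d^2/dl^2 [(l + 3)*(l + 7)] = 2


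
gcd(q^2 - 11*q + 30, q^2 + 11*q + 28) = 1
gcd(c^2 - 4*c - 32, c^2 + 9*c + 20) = c + 4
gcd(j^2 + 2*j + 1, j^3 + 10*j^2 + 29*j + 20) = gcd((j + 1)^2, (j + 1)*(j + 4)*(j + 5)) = j + 1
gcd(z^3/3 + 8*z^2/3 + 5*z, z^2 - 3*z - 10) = 1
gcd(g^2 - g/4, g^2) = g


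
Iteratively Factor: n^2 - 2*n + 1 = (n - 1)*(n - 1)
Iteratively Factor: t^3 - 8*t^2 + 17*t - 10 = (t - 1)*(t^2 - 7*t + 10) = (t - 5)*(t - 1)*(t - 2)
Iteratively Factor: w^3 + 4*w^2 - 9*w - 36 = (w + 4)*(w^2 - 9) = (w + 3)*(w + 4)*(w - 3)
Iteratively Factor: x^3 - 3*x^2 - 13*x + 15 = (x + 3)*(x^2 - 6*x + 5) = (x - 1)*(x + 3)*(x - 5)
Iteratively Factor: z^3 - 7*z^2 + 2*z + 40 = (z + 2)*(z^2 - 9*z + 20) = (z - 5)*(z + 2)*(z - 4)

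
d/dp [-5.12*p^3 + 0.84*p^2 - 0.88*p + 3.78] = -15.36*p^2 + 1.68*p - 0.88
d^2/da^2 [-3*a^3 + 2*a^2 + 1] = 4 - 18*a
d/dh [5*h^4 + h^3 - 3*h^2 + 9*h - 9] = 20*h^3 + 3*h^2 - 6*h + 9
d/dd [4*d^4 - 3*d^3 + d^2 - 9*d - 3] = 16*d^3 - 9*d^2 + 2*d - 9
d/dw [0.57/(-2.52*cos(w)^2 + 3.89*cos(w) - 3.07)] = (2.2173 - 2.8728*cos(w))*sin(w)/(2.52*cos(w)^2 - 3.89*cos(w) + 3.07)^2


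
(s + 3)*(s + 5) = s^2 + 8*s + 15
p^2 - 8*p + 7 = (p - 7)*(p - 1)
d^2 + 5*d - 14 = (d - 2)*(d + 7)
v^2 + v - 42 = (v - 6)*(v + 7)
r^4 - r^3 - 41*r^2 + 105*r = r*(r - 5)*(r - 3)*(r + 7)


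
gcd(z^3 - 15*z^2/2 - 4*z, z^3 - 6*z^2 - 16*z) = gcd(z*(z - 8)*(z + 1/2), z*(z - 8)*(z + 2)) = z^2 - 8*z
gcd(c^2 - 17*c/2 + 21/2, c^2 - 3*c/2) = c - 3/2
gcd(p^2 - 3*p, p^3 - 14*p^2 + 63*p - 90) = p - 3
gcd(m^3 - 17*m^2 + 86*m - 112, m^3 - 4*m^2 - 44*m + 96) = m^2 - 10*m + 16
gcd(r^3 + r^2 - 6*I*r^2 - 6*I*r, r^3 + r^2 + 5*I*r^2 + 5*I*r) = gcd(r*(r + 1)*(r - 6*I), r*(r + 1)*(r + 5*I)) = r^2 + r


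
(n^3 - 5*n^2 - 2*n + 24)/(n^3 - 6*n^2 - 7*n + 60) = (n^2 - n - 6)/(n^2 - 2*n - 15)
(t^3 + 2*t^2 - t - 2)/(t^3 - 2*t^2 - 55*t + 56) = (t^2 + 3*t + 2)/(t^2 - t - 56)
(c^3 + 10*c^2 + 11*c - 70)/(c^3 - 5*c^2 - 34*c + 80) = (c + 7)/(c - 8)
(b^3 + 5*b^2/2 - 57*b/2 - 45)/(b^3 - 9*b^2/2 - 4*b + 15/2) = (b + 6)/(b - 1)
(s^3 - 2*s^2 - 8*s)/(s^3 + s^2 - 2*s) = (s - 4)/(s - 1)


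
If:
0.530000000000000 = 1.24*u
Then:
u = 0.43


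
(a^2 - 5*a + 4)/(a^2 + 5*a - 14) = (a^2 - 5*a + 4)/(a^2 + 5*a - 14)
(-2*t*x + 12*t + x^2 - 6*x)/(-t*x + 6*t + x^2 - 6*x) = (-2*t + x)/(-t + x)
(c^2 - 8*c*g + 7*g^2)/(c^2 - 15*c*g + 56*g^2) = (c - g)/(c - 8*g)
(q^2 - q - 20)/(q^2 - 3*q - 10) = (q + 4)/(q + 2)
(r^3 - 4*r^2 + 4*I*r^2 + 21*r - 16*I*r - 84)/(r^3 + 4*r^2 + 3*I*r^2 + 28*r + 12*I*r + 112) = (r^2 - r*(4 + 3*I) + 12*I)/(r^2 + 4*r*(1 - I) - 16*I)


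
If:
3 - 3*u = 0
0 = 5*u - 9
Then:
No Solution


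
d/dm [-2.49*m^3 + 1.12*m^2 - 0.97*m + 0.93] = -7.47*m^2 + 2.24*m - 0.97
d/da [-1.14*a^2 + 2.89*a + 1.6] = 2.89 - 2.28*a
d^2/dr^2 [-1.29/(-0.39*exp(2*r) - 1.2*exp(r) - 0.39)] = (1.29*(0.78*exp(r) + 1.2)*(1.56*exp(r) + 2.4)*exp(r) - (2.0124*exp(r) + 1.548)*(0.39*exp(2*r) + 1.2*exp(r) + 0.39))*exp(r)/(0.39*exp(2*r) + 1.2*exp(r) + 0.39)^3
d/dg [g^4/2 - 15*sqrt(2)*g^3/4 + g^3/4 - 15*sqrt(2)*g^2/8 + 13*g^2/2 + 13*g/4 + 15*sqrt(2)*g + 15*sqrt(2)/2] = 2*g^3 - 45*sqrt(2)*g^2/4 + 3*g^2/4 - 15*sqrt(2)*g/4 + 13*g + 13/4 + 15*sqrt(2)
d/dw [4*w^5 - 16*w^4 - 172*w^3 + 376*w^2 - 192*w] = 20*w^4 - 64*w^3 - 516*w^2 + 752*w - 192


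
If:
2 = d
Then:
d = 2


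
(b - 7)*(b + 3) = b^2 - 4*b - 21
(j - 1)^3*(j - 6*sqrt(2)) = j^4 - 6*sqrt(2)*j^3 - 3*j^3 + 3*j^2 + 18*sqrt(2)*j^2 - 18*sqrt(2)*j - j + 6*sqrt(2)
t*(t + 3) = t^2 + 3*t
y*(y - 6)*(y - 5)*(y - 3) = y^4 - 14*y^3 + 63*y^2 - 90*y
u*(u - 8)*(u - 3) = u^3 - 11*u^2 + 24*u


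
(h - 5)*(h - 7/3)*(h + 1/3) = h^3 - 7*h^2 + 83*h/9 + 35/9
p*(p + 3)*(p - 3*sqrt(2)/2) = p^3 - 3*sqrt(2)*p^2/2 + 3*p^2 - 9*sqrt(2)*p/2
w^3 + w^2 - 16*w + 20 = (w - 2)^2*(w + 5)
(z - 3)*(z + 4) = z^2 + z - 12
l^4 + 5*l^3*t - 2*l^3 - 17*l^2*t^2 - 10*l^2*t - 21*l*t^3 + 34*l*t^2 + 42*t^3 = (l - 2)*(l - 3*t)*(l + t)*(l + 7*t)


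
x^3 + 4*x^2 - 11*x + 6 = (x - 1)^2*(x + 6)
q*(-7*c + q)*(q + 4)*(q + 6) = -7*c*q^3 - 70*c*q^2 - 168*c*q + q^4 + 10*q^3 + 24*q^2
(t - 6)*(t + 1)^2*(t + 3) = t^4 - t^3 - 23*t^2 - 39*t - 18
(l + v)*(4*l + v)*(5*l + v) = 20*l^3 + 29*l^2*v + 10*l*v^2 + v^3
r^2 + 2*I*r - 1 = (r + I)^2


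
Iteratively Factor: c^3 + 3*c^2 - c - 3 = (c - 1)*(c^2 + 4*c + 3) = (c - 1)*(c + 3)*(c + 1)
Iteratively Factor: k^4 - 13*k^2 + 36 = (k - 3)*(k^3 + 3*k^2 - 4*k - 12) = (k - 3)*(k - 2)*(k^2 + 5*k + 6) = (k - 3)*(k - 2)*(k + 3)*(k + 2)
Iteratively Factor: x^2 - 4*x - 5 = (x + 1)*(x - 5)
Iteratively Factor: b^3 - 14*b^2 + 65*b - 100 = (b - 5)*(b^2 - 9*b + 20) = (b - 5)^2*(b - 4)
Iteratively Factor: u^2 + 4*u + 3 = (u + 1)*(u + 3)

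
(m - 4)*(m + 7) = m^2 + 3*m - 28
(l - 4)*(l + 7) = l^2 + 3*l - 28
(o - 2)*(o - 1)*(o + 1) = o^3 - 2*o^2 - o + 2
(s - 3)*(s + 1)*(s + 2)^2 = s^4 + 2*s^3 - 7*s^2 - 20*s - 12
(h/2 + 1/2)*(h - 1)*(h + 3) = h^3/2 + 3*h^2/2 - h/2 - 3/2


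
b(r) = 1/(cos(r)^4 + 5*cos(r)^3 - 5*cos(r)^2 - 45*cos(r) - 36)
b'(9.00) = -2.17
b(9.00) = -0.45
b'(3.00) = -58.71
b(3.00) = -4.14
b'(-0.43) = 0.00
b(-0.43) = -0.01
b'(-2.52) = 0.69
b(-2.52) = -0.20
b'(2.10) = -0.14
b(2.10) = -0.07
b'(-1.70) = 0.05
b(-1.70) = -0.03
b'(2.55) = -0.80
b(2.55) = -0.22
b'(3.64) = 1.34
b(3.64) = -0.32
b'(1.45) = -0.03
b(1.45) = -0.02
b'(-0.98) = 0.01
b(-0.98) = -0.02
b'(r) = (4*sin(r)*cos(r)^3 + 15*sin(r)*cos(r)^2 - 10*sin(r)*cos(r) - 45*sin(r))/(cos(r)^4 + 5*cos(r)^3 - 5*cos(r)^2 - 45*cos(r) - 36)^2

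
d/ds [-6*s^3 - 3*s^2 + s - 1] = -18*s^2 - 6*s + 1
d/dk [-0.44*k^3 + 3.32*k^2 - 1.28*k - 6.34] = -1.32*k^2 + 6.64*k - 1.28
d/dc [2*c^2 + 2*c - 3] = 4*c + 2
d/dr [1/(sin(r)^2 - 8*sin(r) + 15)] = 2*(4 - sin(r))*cos(r)/(sin(r)^2 - 8*sin(r) + 15)^2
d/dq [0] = 0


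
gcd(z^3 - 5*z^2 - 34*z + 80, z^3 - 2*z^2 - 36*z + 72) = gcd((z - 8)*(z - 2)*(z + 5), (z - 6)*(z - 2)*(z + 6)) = z - 2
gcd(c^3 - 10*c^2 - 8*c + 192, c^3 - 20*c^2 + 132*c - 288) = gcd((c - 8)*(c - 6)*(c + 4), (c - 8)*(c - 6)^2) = c^2 - 14*c + 48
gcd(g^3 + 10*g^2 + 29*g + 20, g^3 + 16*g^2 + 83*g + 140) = g^2 + 9*g + 20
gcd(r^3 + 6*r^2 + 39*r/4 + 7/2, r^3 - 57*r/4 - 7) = r^2 + 4*r + 7/4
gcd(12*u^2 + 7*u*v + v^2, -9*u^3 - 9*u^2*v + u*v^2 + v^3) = 3*u + v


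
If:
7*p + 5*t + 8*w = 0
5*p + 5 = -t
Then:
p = 4*w/9 - 25/18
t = 35/18 - 20*w/9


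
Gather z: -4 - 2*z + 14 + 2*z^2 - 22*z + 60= 2*z^2 - 24*z + 70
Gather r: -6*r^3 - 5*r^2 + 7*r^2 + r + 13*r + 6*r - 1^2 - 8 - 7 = -6*r^3 + 2*r^2 + 20*r - 16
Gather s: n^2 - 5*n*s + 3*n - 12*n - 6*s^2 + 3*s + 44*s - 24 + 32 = n^2 - 9*n - 6*s^2 + s*(47 - 5*n) + 8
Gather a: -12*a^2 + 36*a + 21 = -12*a^2 + 36*a + 21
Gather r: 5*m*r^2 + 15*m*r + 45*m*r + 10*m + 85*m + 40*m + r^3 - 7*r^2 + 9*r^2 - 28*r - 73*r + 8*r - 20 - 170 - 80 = 135*m + r^3 + r^2*(5*m + 2) + r*(60*m - 93) - 270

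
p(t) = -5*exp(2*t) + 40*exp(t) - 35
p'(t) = -10*exp(2*t) + 40*exp(t)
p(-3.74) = -34.05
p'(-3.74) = 0.94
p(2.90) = -959.53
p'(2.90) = -2576.03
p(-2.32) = -31.12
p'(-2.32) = 3.83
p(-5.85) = -34.88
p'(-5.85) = 0.12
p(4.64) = -49500.39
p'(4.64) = -103072.55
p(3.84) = -8997.08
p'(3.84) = -19785.18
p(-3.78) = -34.09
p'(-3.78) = 0.91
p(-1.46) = -25.98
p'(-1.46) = 8.75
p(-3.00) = -33.02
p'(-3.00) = 1.97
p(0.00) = 0.00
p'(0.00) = 30.00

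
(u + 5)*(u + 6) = u^2 + 11*u + 30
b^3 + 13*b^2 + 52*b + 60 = (b + 2)*(b + 5)*(b + 6)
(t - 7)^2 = t^2 - 14*t + 49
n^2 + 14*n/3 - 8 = (n - 4/3)*(n + 6)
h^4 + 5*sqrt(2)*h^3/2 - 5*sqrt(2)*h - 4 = (h - sqrt(2))*(h + sqrt(2)/2)*(h + sqrt(2))*(h + 2*sqrt(2))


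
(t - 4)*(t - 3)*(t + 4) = t^3 - 3*t^2 - 16*t + 48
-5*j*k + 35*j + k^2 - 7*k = (-5*j + k)*(k - 7)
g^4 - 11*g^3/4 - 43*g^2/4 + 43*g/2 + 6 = (g - 4)*(g - 2)*(g + 1/4)*(g + 3)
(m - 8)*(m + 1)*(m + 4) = m^3 - 3*m^2 - 36*m - 32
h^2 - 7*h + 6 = (h - 6)*(h - 1)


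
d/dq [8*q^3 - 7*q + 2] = 24*q^2 - 7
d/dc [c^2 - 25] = 2*c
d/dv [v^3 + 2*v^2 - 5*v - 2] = 3*v^2 + 4*v - 5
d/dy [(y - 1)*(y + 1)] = 2*y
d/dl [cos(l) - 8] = -sin(l)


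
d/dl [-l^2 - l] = -2*l - 1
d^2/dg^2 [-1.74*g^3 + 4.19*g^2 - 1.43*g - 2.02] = 8.38 - 10.44*g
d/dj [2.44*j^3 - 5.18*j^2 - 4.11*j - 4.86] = 7.32*j^2 - 10.36*j - 4.11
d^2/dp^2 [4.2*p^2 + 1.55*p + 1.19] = 8.40000000000000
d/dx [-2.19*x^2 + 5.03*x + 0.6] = 5.03 - 4.38*x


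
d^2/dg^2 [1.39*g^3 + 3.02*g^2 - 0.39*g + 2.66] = 8.34*g + 6.04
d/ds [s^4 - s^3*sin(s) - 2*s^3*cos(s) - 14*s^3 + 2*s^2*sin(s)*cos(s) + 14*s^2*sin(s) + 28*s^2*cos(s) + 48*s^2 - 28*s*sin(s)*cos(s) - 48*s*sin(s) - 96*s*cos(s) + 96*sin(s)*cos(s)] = 2*s^3*sin(s) - s^3*cos(s) + 4*s^3 - 31*s^2*sin(s) + 8*s^2*cos(s) + 2*s^2*cos(2*s) - 42*s^2 + 124*s*sin(s) + 2*s*sin(2*s) + 8*s*cos(s) - 28*s*cos(2*s) + 96*s - 48*sin(s) - 14*sin(2*s) - 96*cos(s) + 96*cos(2*s)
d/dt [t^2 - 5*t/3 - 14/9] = 2*t - 5/3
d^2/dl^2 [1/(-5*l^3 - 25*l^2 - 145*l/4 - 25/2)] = 8*(4*(3*l + 5)*(4*l^3 + 20*l^2 + 29*l + 10) - (12*l^2 + 40*l + 29)^2)/(5*(4*l^3 + 20*l^2 + 29*l + 10)^3)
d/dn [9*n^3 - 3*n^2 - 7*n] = 27*n^2 - 6*n - 7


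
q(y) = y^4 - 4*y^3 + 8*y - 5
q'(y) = 4*y^3 - 12*y^2 + 8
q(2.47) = -8.30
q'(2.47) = -4.93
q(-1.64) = 6.76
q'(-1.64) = -41.92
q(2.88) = -8.71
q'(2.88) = 4.02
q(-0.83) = -8.88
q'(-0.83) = -2.55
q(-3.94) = 449.11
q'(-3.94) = -422.94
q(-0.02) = -5.16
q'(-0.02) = 8.00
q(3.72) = 10.35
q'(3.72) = 47.85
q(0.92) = -0.04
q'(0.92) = 0.96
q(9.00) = 3712.00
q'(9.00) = 1952.00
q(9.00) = 3712.00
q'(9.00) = 1952.00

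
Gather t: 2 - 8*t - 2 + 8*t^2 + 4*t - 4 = 8*t^2 - 4*t - 4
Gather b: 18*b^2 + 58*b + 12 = 18*b^2 + 58*b + 12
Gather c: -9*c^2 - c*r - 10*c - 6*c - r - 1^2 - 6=-9*c^2 + c*(-r - 16) - r - 7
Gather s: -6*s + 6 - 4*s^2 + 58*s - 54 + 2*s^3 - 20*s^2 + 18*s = 2*s^3 - 24*s^2 + 70*s - 48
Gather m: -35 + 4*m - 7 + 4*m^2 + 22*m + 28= 4*m^2 + 26*m - 14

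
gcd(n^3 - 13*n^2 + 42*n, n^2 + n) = n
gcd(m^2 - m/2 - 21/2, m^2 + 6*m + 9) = m + 3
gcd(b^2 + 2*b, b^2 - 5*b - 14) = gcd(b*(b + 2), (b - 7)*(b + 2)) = b + 2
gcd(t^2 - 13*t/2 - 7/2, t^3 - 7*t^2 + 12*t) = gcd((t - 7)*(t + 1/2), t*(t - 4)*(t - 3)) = 1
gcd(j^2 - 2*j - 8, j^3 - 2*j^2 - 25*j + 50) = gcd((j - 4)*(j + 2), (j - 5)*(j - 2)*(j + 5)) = 1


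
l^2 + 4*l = l*(l + 4)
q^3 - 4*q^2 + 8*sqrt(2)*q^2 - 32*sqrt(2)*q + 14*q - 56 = (q - 4)*(q + sqrt(2))*(q + 7*sqrt(2))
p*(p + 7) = p^2 + 7*p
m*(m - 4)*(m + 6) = m^3 + 2*m^2 - 24*m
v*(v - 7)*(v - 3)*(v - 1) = v^4 - 11*v^3 + 31*v^2 - 21*v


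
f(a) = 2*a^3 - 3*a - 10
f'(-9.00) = 483.00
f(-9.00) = -1441.00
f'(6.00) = 213.00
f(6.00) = 404.00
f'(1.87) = 17.98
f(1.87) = -2.53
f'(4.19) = 102.34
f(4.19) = 124.55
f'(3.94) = 90.14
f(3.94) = 100.51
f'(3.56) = 73.04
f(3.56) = 69.56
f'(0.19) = -2.78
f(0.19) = -10.56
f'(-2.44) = 32.72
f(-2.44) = -31.73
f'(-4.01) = 93.48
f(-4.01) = -126.93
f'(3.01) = 51.36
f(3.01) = 35.51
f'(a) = 6*a^2 - 3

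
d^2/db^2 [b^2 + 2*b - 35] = 2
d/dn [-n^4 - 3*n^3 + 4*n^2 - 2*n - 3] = -4*n^3 - 9*n^2 + 8*n - 2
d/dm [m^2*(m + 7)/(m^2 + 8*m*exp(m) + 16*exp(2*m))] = m*(-8*m^2*exp(m) + m^2 - 44*m*exp(m) + 56*exp(m))/(m^3 + 12*m^2*exp(m) + 48*m*exp(2*m) + 64*exp(3*m))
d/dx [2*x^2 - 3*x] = 4*x - 3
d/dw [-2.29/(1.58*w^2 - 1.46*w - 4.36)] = (7.2364*w - 3.3434)/(-1.58*w^2 + 1.46*w + 4.36)^2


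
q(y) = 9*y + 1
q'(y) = 9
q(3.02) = 28.18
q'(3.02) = 9.00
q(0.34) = 4.06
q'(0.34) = 9.00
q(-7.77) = -68.93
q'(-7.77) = 9.00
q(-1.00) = -8.00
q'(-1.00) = 9.00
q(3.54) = 32.86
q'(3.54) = 9.00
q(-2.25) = -19.25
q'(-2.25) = 9.00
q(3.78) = 35.02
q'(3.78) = 9.00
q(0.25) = 3.25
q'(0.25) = 9.00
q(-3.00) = -26.00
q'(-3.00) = 9.00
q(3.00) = 28.00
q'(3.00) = 9.00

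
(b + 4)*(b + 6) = b^2 + 10*b + 24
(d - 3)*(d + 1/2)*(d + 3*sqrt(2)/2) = d^3 - 5*d^2/2 + 3*sqrt(2)*d^2/2 - 15*sqrt(2)*d/4 - 3*d/2 - 9*sqrt(2)/4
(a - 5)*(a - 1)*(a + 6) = a^3 - 31*a + 30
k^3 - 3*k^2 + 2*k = k*(k - 2)*(k - 1)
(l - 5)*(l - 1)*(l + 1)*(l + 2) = l^4 - 3*l^3 - 11*l^2 + 3*l + 10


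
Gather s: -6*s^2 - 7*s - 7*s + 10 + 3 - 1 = -6*s^2 - 14*s + 12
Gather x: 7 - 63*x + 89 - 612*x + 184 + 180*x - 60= 220 - 495*x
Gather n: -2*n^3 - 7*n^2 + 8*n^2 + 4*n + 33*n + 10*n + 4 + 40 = -2*n^3 + n^2 + 47*n + 44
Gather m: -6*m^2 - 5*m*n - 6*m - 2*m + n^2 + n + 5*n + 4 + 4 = -6*m^2 + m*(-5*n - 8) + n^2 + 6*n + 8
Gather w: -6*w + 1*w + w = -4*w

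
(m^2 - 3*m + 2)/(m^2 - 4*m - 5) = (-m^2 + 3*m - 2)/(-m^2 + 4*m + 5)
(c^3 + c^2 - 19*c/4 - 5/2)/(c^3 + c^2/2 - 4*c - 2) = (c + 5/2)/(c + 2)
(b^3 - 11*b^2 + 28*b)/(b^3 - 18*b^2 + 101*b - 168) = b*(b - 4)/(b^2 - 11*b + 24)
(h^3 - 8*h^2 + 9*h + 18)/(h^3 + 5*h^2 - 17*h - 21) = (h - 6)/(h + 7)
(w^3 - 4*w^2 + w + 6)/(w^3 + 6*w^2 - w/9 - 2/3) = 9*(w^3 - 4*w^2 + w + 6)/(9*w^3 + 54*w^2 - w - 6)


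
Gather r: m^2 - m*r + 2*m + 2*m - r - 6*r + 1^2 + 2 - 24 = m^2 + 4*m + r*(-m - 7) - 21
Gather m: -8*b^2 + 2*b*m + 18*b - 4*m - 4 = -8*b^2 + 18*b + m*(2*b - 4) - 4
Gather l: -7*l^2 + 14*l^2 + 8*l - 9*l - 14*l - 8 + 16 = 7*l^2 - 15*l + 8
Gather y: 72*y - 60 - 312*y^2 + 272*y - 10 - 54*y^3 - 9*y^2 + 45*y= -54*y^3 - 321*y^2 + 389*y - 70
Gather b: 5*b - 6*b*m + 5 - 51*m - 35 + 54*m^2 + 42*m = b*(5 - 6*m) + 54*m^2 - 9*m - 30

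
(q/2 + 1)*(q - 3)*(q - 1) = q^3/2 - q^2 - 5*q/2 + 3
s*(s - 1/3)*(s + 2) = s^3 + 5*s^2/3 - 2*s/3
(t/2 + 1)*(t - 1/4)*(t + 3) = t^3/2 + 19*t^2/8 + 19*t/8 - 3/4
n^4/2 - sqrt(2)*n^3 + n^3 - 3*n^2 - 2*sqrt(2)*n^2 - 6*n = n*(n/2 + 1)*(n - 3*sqrt(2))*(n + sqrt(2))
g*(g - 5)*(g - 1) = g^3 - 6*g^2 + 5*g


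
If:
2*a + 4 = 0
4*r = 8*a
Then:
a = -2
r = -4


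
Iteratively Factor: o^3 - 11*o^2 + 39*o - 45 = (o - 3)*(o^2 - 8*o + 15) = (o - 5)*(o - 3)*(o - 3)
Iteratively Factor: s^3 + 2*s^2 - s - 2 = (s - 1)*(s^2 + 3*s + 2) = (s - 1)*(s + 2)*(s + 1)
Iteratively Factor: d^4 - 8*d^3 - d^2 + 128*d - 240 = (d - 5)*(d^3 - 3*d^2 - 16*d + 48) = (d - 5)*(d - 3)*(d^2 - 16) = (d - 5)*(d - 4)*(d - 3)*(d + 4)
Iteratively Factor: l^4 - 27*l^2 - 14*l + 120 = (l + 3)*(l^3 - 3*l^2 - 18*l + 40) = (l - 2)*(l + 3)*(l^2 - l - 20) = (l - 5)*(l - 2)*(l + 3)*(l + 4)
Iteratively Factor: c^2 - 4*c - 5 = (c - 5)*(c + 1)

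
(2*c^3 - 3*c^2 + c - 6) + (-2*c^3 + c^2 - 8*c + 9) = -2*c^2 - 7*c + 3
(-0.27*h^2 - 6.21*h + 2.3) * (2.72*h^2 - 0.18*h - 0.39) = -0.7344*h^4 - 16.8426*h^3 + 7.4791*h^2 + 2.0079*h - 0.897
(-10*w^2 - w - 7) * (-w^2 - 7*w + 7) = 10*w^4 + 71*w^3 - 56*w^2 + 42*w - 49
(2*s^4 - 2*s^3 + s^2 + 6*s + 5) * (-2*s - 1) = -4*s^5 + 2*s^4 - 13*s^2 - 16*s - 5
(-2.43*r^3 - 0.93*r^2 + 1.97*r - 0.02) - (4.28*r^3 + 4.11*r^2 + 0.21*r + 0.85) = -6.71*r^3 - 5.04*r^2 + 1.76*r - 0.87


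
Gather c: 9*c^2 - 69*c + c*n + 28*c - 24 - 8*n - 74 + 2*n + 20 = 9*c^2 + c*(n - 41) - 6*n - 78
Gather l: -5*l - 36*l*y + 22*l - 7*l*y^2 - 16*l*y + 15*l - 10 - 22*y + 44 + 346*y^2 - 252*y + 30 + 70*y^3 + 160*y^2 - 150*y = l*(-7*y^2 - 52*y + 32) + 70*y^3 + 506*y^2 - 424*y + 64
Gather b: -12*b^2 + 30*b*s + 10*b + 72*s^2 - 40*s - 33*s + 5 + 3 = -12*b^2 + b*(30*s + 10) + 72*s^2 - 73*s + 8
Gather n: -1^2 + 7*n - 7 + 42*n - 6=49*n - 14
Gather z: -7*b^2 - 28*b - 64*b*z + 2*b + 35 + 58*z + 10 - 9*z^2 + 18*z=-7*b^2 - 26*b - 9*z^2 + z*(76 - 64*b) + 45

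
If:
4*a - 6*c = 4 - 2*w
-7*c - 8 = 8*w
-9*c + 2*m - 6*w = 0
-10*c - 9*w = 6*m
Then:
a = 579/107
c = 216/107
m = 84/107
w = -296/107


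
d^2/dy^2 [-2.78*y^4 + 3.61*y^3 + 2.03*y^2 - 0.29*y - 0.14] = -33.36*y^2 + 21.66*y + 4.06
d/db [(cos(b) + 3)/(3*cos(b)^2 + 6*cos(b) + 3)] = (cos(b) + 5)*sin(b)/(3*(cos(b) + 1)^3)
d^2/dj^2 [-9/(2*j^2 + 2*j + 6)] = 9*(j^2 + j - (2*j + 1)^2 + 3)/(j^2 + j + 3)^3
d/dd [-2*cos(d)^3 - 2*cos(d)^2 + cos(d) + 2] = (6*cos(d)^2 + 4*cos(d) - 1)*sin(d)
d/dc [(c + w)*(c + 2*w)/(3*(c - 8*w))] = ((c - 8*w)*(2*c + 3*w) - (c + w)*(c + 2*w))/(3*(c - 8*w)^2)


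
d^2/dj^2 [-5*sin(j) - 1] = 5*sin(j)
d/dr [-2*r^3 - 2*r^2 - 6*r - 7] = -6*r^2 - 4*r - 6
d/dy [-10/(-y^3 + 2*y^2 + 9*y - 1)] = 10*(-3*y^2 + 4*y + 9)/(y^3 - 2*y^2 - 9*y + 1)^2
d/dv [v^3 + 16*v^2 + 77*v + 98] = 3*v^2 + 32*v + 77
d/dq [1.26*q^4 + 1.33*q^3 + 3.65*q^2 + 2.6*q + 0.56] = 5.04*q^3 + 3.99*q^2 + 7.3*q + 2.6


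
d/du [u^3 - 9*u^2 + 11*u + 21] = 3*u^2 - 18*u + 11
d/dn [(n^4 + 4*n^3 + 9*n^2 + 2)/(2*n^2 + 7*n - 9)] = (4*n^5 + 29*n^4 + 20*n^3 - 45*n^2 - 170*n - 14)/(4*n^4 + 28*n^3 + 13*n^2 - 126*n + 81)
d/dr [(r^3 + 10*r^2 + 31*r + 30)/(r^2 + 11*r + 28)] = (r^4 + 22*r^3 + 163*r^2 + 500*r + 538)/(r^4 + 22*r^3 + 177*r^2 + 616*r + 784)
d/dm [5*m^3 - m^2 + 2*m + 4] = 15*m^2 - 2*m + 2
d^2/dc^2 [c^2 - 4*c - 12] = 2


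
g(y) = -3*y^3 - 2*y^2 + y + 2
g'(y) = -9*y^2 - 4*y + 1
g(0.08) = 2.07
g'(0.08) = 0.62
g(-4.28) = 196.29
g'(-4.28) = -146.75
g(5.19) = -466.08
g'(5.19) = -262.18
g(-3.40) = 93.39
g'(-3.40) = -89.44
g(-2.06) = 17.68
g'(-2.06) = -28.95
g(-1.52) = 6.39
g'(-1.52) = -13.71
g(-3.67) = 119.68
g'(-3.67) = -105.54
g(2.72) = -70.45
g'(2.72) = -76.47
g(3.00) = -94.00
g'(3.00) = -92.00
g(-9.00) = 2018.00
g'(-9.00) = -692.00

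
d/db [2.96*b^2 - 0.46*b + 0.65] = 5.92*b - 0.46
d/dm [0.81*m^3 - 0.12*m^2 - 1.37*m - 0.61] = 2.43*m^2 - 0.24*m - 1.37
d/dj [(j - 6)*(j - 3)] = 2*j - 9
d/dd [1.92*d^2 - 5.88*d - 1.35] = 3.84*d - 5.88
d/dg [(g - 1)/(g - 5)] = -4/(g - 5)^2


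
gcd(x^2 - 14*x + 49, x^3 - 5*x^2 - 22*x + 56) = x - 7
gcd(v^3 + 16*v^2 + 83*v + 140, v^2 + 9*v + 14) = v + 7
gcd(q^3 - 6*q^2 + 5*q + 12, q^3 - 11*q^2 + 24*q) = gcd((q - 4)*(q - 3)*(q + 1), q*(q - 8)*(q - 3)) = q - 3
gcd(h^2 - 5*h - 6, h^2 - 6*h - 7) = h + 1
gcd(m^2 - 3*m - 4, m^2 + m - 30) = 1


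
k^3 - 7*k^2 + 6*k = k*(k - 6)*(k - 1)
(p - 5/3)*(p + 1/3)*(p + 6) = p^3 + 14*p^2/3 - 77*p/9 - 10/3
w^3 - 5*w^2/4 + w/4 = w*(w - 1)*(w - 1/4)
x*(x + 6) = x^2 + 6*x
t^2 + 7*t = t*(t + 7)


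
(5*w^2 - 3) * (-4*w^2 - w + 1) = -20*w^4 - 5*w^3 + 17*w^2 + 3*w - 3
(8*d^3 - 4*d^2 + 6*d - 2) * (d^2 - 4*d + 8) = 8*d^5 - 36*d^4 + 86*d^3 - 58*d^2 + 56*d - 16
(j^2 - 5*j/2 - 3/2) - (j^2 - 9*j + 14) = 13*j/2 - 31/2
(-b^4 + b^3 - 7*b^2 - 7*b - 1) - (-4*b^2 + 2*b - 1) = -b^4 + b^3 - 3*b^2 - 9*b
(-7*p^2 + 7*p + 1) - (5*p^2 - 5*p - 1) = -12*p^2 + 12*p + 2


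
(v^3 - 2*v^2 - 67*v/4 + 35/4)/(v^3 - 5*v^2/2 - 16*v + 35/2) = (v - 1/2)/(v - 1)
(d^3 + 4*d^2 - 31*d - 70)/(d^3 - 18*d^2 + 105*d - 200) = (d^2 + 9*d + 14)/(d^2 - 13*d + 40)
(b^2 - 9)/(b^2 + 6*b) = (b^2 - 9)/(b*(b + 6))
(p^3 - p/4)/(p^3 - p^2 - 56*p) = (1/4 - p^2)/(-p^2 + p + 56)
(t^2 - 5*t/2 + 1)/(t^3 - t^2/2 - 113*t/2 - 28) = (-2*t^2 + 5*t - 2)/(-2*t^3 + t^2 + 113*t + 56)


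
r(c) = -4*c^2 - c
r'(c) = -8*c - 1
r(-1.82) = -11.43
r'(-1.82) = 13.56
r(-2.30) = -18.86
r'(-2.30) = 17.40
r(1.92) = -16.67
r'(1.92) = -16.36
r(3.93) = -65.71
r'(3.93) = -32.44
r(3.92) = -65.39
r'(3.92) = -32.36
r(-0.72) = -1.35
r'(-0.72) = 4.76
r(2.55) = -28.56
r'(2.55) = -21.40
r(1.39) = -9.12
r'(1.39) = -12.12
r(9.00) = -333.00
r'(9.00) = -73.00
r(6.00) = -150.00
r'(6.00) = -49.00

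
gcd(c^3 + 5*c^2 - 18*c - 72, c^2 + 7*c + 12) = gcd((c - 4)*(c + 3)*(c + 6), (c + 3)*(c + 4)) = c + 3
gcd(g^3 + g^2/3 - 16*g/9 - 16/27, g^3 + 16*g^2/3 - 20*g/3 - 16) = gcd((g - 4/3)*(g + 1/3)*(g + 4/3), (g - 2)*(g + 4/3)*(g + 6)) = g + 4/3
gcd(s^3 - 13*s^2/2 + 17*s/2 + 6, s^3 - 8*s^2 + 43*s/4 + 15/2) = s + 1/2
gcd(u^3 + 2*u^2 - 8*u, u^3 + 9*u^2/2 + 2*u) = u^2 + 4*u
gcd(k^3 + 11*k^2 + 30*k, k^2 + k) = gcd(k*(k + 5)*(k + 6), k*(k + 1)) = k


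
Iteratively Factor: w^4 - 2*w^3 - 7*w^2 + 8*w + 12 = (w - 2)*(w^3 - 7*w - 6) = (w - 2)*(w + 2)*(w^2 - 2*w - 3) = (w - 3)*(w - 2)*(w + 2)*(w + 1)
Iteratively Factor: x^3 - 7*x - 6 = (x + 1)*(x^2 - x - 6) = (x + 1)*(x + 2)*(x - 3)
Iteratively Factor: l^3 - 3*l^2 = (l)*(l^2 - 3*l) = l^2*(l - 3)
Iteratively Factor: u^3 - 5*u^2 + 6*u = (u - 3)*(u^2 - 2*u) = u*(u - 3)*(u - 2)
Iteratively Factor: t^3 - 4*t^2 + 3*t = (t - 1)*(t^2 - 3*t) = t*(t - 1)*(t - 3)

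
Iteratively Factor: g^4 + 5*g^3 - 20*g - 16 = (g - 2)*(g^3 + 7*g^2 + 14*g + 8) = (g - 2)*(g + 4)*(g^2 + 3*g + 2) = (g - 2)*(g + 1)*(g + 4)*(g + 2)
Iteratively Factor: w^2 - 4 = (w - 2)*(w + 2)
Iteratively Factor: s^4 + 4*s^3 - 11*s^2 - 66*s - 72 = (s + 2)*(s^3 + 2*s^2 - 15*s - 36) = (s + 2)*(s + 3)*(s^2 - s - 12) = (s - 4)*(s + 2)*(s + 3)*(s + 3)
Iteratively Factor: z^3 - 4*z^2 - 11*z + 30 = (z - 5)*(z^2 + z - 6) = (z - 5)*(z - 2)*(z + 3)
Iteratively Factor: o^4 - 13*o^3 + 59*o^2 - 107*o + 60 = (o - 3)*(o^3 - 10*o^2 + 29*o - 20) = (o - 3)*(o - 1)*(o^2 - 9*o + 20) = (o - 4)*(o - 3)*(o - 1)*(o - 5)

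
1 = 1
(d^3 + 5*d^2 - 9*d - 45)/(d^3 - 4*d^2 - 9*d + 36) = (d + 5)/(d - 4)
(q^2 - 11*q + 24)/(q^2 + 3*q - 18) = (q - 8)/(q + 6)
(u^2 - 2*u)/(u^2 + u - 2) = u*(u - 2)/(u^2 + u - 2)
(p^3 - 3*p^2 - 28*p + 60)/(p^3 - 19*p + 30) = (p - 6)/(p - 3)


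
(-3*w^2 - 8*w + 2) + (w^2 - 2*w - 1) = -2*w^2 - 10*w + 1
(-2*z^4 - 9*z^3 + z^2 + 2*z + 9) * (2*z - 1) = -4*z^5 - 16*z^4 + 11*z^3 + 3*z^2 + 16*z - 9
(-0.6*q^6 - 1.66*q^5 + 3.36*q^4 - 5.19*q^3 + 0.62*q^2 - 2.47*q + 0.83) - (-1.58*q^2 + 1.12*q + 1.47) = -0.6*q^6 - 1.66*q^5 + 3.36*q^4 - 5.19*q^3 + 2.2*q^2 - 3.59*q - 0.64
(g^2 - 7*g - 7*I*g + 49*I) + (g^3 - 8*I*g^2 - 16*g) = g^3 + g^2 - 8*I*g^2 - 23*g - 7*I*g + 49*I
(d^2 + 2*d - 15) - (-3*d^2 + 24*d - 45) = 4*d^2 - 22*d + 30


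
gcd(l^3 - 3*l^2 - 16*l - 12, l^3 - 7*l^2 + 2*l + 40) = l + 2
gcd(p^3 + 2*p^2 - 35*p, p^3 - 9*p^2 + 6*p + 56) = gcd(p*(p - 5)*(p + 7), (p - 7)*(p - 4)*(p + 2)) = 1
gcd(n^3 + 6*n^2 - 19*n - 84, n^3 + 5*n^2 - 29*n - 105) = n^2 + 10*n + 21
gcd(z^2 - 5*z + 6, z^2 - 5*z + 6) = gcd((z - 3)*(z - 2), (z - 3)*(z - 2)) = z^2 - 5*z + 6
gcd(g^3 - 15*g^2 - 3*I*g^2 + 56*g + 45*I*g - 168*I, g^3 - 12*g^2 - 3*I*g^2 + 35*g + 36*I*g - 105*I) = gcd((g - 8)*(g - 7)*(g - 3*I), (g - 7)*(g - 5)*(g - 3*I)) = g^2 + g*(-7 - 3*I) + 21*I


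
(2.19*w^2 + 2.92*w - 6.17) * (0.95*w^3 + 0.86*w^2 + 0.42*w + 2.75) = 2.0805*w^5 + 4.6574*w^4 - 2.4305*w^3 + 1.9427*w^2 + 5.4386*w - 16.9675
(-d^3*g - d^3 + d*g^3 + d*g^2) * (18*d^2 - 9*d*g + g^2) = -18*d^5*g - 18*d^5 + 9*d^4*g^2 + 9*d^4*g + 17*d^3*g^3 + 17*d^3*g^2 - 9*d^2*g^4 - 9*d^2*g^3 + d*g^5 + d*g^4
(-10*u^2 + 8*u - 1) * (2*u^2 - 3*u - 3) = -20*u^4 + 46*u^3 + 4*u^2 - 21*u + 3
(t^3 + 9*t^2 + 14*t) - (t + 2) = t^3 + 9*t^2 + 13*t - 2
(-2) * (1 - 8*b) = 16*b - 2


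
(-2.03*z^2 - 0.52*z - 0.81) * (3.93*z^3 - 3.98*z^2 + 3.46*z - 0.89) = -7.9779*z^5 + 6.0358*z^4 - 8.1375*z^3 + 3.2313*z^2 - 2.3398*z + 0.7209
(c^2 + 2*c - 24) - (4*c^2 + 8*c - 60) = -3*c^2 - 6*c + 36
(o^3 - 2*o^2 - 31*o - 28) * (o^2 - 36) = o^5 - 2*o^4 - 67*o^3 + 44*o^2 + 1116*o + 1008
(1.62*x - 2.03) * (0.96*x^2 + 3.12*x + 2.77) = 1.5552*x^3 + 3.1056*x^2 - 1.8462*x - 5.6231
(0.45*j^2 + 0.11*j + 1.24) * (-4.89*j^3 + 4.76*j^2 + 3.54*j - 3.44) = -2.2005*j^5 + 1.6041*j^4 - 3.947*j^3 + 4.7438*j^2 + 4.0112*j - 4.2656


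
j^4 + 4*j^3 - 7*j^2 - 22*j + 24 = (j - 2)*(j - 1)*(j + 3)*(j + 4)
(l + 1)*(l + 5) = l^2 + 6*l + 5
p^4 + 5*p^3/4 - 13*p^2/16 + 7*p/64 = p*(p - 1/4)^2*(p + 7/4)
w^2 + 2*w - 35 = (w - 5)*(w + 7)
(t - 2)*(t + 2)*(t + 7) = t^3 + 7*t^2 - 4*t - 28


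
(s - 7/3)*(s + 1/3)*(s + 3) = s^3 + s^2 - 61*s/9 - 7/3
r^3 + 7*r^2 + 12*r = r*(r + 3)*(r + 4)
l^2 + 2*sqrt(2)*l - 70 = (l - 5*sqrt(2))*(l + 7*sqrt(2))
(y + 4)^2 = y^2 + 8*y + 16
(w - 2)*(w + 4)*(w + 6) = w^3 + 8*w^2 + 4*w - 48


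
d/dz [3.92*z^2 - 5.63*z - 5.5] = 7.84*z - 5.63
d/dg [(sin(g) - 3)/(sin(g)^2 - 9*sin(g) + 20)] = (6*sin(g) + cos(g)^2 - 8)*cos(g)/(sin(g)^2 - 9*sin(g) + 20)^2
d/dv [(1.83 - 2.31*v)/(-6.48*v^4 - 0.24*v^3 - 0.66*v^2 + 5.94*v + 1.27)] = (-44.9064*v^4 + 46.3248*v^3 - 0.207*v^2 + 2.4156*v - 13.8039)/(41.9904*v^8 + 3.1104*v^7 + 8.6112*v^6 - 76.6656*v^5 - 18.8748*v^4 - 8.4504*v^3 + 33.6072*v^2 + 15.0876*v + 1.6129)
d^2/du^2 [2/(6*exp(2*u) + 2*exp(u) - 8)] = (2*(6*exp(u) + 1)^2*exp(u) - (12*exp(u) + 1)*(3*exp(2*u) + exp(u) - 4))*exp(u)/(3*exp(2*u) + exp(u) - 4)^3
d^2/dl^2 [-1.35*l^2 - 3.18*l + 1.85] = -2.70000000000000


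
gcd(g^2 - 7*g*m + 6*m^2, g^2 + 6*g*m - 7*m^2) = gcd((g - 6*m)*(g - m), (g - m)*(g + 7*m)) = g - m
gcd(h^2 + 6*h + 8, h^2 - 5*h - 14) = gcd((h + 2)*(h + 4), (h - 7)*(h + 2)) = h + 2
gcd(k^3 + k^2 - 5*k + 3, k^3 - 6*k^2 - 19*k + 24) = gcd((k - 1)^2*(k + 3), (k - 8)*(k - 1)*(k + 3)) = k^2 + 2*k - 3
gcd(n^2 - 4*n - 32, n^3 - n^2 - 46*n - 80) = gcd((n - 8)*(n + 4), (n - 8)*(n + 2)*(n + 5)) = n - 8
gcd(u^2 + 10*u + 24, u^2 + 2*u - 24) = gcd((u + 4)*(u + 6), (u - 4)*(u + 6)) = u + 6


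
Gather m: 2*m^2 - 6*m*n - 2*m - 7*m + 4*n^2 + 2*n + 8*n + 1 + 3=2*m^2 + m*(-6*n - 9) + 4*n^2 + 10*n + 4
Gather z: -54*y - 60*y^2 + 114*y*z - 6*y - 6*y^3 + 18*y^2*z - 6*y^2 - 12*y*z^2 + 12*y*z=-6*y^3 - 66*y^2 - 12*y*z^2 - 60*y + z*(18*y^2 + 126*y)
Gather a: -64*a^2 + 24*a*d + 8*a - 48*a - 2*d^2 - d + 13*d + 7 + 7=-64*a^2 + a*(24*d - 40) - 2*d^2 + 12*d + 14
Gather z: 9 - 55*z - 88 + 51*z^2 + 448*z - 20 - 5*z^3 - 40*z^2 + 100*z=-5*z^3 + 11*z^2 + 493*z - 99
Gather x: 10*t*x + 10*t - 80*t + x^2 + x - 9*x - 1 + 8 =-70*t + x^2 + x*(10*t - 8) + 7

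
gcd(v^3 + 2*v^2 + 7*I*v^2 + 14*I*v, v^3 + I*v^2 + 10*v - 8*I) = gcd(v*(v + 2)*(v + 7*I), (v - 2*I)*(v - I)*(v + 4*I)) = 1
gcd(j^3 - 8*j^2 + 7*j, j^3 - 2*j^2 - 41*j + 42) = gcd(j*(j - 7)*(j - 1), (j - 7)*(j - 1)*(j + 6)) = j^2 - 8*j + 7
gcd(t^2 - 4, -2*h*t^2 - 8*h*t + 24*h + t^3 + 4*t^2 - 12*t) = t - 2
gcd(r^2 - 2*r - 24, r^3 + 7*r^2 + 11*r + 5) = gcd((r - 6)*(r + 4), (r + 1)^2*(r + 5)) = 1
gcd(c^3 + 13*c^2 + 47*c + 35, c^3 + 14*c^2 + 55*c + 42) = c^2 + 8*c + 7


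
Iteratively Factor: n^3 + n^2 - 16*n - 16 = (n + 1)*(n^2 - 16) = (n + 1)*(n + 4)*(n - 4)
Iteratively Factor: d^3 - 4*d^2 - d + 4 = (d - 1)*(d^2 - 3*d - 4) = (d - 4)*(d - 1)*(d + 1)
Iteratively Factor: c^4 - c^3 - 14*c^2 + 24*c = (c - 3)*(c^3 + 2*c^2 - 8*c) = c*(c - 3)*(c^2 + 2*c - 8) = c*(c - 3)*(c + 4)*(c - 2)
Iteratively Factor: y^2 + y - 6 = (y - 2)*(y + 3)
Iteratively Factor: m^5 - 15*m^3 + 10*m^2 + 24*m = (m - 2)*(m^4 + 2*m^3 - 11*m^2 - 12*m) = (m - 3)*(m - 2)*(m^3 + 5*m^2 + 4*m) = (m - 3)*(m - 2)*(m + 1)*(m^2 + 4*m) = m*(m - 3)*(m - 2)*(m + 1)*(m + 4)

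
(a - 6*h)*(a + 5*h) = a^2 - a*h - 30*h^2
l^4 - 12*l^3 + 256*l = l*(l - 8)^2*(l + 4)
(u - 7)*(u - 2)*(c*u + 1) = c*u^3 - 9*c*u^2 + 14*c*u + u^2 - 9*u + 14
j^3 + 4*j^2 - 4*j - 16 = (j - 2)*(j + 2)*(j + 4)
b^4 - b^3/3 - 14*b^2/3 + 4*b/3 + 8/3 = (b - 2)*(b - 1)*(b + 2/3)*(b + 2)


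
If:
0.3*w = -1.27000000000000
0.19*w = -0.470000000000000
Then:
No Solution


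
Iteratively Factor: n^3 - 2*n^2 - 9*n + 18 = (n - 2)*(n^2 - 9) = (n - 3)*(n - 2)*(n + 3)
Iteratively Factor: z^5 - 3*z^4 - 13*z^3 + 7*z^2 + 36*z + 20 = (z + 1)*(z^4 - 4*z^3 - 9*z^2 + 16*z + 20) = (z - 2)*(z + 1)*(z^3 - 2*z^2 - 13*z - 10) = (z - 2)*(z + 1)^2*(z^2 - 3*z - 10) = (z - 2)*(z + 1)^2*(z + 2)*(z - 5)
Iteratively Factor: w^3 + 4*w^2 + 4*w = (w + 2)*(w^2 + 2*w) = (w + 2)^2*(w)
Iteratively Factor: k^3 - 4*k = (k - 2)*(k^2 + 2*k) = (k - 2)*(k + 2)*(k)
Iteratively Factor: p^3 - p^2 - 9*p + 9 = (p + 3)*(p^2 - 4*p + 3) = (p - 1)*(p + 3)*(p - 3)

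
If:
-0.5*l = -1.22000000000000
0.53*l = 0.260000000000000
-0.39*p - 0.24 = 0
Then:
No Solution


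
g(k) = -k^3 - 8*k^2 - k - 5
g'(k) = -3*k^2 - 16*k - 1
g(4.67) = -285.99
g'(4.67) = -141.15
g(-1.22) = -13.87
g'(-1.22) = 14.05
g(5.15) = -358.92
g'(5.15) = -162.97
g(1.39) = -24.53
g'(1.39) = -29.04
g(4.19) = -223.20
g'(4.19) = -120.71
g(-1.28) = -14.73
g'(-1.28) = 14.56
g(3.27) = -128.78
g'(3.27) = -85.40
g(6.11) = -537.87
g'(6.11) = -210.76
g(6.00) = -515.00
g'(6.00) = -205.00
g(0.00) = -5.00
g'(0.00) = -1.00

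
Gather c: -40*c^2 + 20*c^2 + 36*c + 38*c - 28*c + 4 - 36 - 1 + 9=-20*c^2 + 46*c - 24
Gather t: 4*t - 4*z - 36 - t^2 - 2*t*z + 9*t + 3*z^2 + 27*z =-t^2 + t*(13 - 2*z) + 3*z^2 + 23*z - 36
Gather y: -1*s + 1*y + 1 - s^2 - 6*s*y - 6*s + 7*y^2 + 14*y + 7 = -s^2 - 7*s + 7*y^2 + y*(15 - 6*s) + 8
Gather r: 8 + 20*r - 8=20*r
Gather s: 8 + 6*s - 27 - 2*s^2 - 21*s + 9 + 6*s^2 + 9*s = 4*s^2 - 6*s - 10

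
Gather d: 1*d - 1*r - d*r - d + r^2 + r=-d*r + r^2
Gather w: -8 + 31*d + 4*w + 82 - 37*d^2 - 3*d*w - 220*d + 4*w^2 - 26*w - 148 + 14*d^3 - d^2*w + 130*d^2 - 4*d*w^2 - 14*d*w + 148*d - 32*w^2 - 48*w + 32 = 14*d^3 + 93*d^2 - 41*d + w^2*(-4*d - 28) + w*(-d^2 - 17*d - 70) - 42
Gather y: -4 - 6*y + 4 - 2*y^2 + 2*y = -2*y^2 - 4*y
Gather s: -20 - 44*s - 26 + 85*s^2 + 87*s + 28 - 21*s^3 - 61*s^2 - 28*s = -21*s^3 + 24*s^2 + 15*s - 18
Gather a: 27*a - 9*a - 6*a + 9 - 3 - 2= 12*a + 4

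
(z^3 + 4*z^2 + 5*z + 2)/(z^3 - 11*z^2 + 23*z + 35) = (z^2 + 3*z + 2)/(z^2 - 12*z + 35)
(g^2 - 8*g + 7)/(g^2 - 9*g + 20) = (g^2 - 8*g + 7)/(g^2 - 9*g + 20)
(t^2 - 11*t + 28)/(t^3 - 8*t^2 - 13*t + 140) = (t - 4)/(t^2 - t - 20)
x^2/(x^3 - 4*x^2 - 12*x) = x/(x^2 - 4*x - 12)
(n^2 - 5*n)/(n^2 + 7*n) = (n - 5)/(n + 7)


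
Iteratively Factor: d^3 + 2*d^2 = (d)*(d^2 + 2*d) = d^2*(d + 2)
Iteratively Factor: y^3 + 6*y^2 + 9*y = (y + 3)*(y^2 + 3*y) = (y + 3)^2*(y)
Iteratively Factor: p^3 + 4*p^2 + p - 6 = (p - 1)*(p^2 + 5*p + 6) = (p - 1)*(p + 3)*(p + 2)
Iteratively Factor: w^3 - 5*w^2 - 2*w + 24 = (w - 4)*(w^2 - w - 6) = (w - 4)*(w + 2)*(w - 3)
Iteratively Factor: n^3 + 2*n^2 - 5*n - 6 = (n - 2)*(n^2 + 4*n + 3) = (n - 2)*(n + 1)*(n + 3)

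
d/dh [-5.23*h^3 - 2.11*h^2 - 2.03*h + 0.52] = -15.69*h^2 - 4.22*h - 2.03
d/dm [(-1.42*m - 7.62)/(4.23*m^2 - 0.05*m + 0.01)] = (6.0066*m^2 + 64.4652*m - 0.3952)/(17.8929*m^4 - 0.423*m^3 + 0.0871*m^2 - 0.001*m + 0.0001)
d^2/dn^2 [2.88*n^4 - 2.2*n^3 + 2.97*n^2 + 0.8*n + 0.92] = 34.56*n^2 - 13.2*n + 5.94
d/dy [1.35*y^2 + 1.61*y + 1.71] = 2.7*y + 1.61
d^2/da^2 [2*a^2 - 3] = 4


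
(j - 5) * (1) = j - 5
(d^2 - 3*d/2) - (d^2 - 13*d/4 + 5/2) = 7*d/4 - 5/2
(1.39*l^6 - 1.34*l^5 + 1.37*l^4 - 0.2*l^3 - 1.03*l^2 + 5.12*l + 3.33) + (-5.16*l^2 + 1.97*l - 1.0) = 1.39*l^6 - 1.34*l^5 + 1.37*l^4 - 0.2*l^3 - 6.19*l^2 + 7.09*l + 2.33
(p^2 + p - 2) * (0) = 0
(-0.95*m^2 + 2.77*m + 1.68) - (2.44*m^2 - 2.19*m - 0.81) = -3.39*m^2 + 4.96*m + 2.49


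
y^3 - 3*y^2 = y^2*(y - 3)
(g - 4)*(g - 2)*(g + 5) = g^3 - g^2 - 22*g + 40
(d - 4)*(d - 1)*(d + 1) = d^3 - 4*d^2 - d + 4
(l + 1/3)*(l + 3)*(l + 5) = l^3 + 25*l^2/3 + 53*l/3 + 5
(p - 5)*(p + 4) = p^2 - p - 20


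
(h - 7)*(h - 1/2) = h^2 - 15*h/2 + 7/2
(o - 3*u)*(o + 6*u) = o^2 + 3*o*u - 18*u^2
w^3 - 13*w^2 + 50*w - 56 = (w - 7)*(w - 4)*(w - 2)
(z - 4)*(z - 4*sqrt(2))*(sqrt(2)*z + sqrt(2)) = sqrt(2)*z^3 - 8*z^2 - 3*sqrt(2)*z^2 - 4*sqrt(2)*z + 24*z + 32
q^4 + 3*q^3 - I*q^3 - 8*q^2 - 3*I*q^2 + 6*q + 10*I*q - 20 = (q - 2)*(q + 5)*(q - 2*I)*(q + I)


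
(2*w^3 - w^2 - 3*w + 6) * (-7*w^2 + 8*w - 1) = -14*w^5 + 23*w^4 + 11*w^3 - 65*w^2 + 51*w - 6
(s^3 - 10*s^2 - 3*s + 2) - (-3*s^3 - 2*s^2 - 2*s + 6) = 4*s^3 - 8*s^2 - s - 4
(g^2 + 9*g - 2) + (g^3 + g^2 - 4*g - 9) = g^3 + 2*g^2 + 5*g - 11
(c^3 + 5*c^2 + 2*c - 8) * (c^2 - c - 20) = c^5 + 4*c^4 - 23*c^3 - 110*c^2 - 32*c + 160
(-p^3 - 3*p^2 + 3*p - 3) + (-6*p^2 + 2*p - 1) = -p^3 - 9*p^2 + 5*p - 4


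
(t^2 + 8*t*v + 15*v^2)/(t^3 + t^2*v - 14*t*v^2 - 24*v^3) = (t + 5*v)/(t^2 - 2*t*v - 8*v^2)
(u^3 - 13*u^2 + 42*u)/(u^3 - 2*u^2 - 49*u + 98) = u*(u - 6)/(u^2 + 5*u - 14)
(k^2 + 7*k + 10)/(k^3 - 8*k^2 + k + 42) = (k + 5)/(k^2 - 10*k + 21)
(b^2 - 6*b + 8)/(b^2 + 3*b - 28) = (b - 2)/(b + 7)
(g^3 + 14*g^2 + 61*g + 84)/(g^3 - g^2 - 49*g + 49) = (g^2 + 7*g + 12)/(g^2 - 8*g + 7)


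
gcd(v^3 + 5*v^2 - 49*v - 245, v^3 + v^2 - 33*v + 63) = v + 7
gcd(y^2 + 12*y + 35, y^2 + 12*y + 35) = y^2 + 12*y + 35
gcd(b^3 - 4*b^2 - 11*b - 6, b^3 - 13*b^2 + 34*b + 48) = b^2 - 5*b - 6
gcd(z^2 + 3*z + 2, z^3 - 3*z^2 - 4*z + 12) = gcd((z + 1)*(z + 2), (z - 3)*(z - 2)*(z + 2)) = z + 2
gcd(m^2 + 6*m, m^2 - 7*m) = m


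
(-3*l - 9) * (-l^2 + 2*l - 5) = 3*l^3 + 3*l^2 - 3*l + 45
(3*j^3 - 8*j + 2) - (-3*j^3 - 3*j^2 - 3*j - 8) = 6*j^3 + 3*j^2 - 5*j + 10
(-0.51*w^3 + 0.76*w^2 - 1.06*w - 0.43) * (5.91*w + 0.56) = -3.0141*w^4 + 4.206*w^3 - 5.839*w^2 - 3.1349*w - 0.2408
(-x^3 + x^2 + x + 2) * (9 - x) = x^4 - 10*x^3 + 8*x^2 + 7*x + 18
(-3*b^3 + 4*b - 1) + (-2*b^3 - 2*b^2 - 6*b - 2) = -5*b^3 - 2*b^2 - 2*b - 3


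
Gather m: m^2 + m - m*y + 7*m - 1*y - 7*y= m^2 + m*(8 - y) - 8*y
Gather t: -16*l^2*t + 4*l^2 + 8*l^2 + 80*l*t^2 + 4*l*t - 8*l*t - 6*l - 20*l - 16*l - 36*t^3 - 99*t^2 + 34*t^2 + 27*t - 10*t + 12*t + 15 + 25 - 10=12*l^2 - 42*l - 36*t^3 + t^2*(80*l - 65) + t*(-16*l^2 - 4*l + 29) + 30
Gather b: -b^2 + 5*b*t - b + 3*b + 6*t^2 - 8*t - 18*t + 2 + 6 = -b^2 + b*(5*t + 2) + 6*t^2 - 26*t + 8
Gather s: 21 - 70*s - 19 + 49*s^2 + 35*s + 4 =49*s^2 - 35*s + 6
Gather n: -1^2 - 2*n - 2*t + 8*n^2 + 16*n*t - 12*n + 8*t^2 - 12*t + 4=8*n^2 + n*(16*t - 14) + 8*t^2 - 14*t + 3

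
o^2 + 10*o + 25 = (o + 5)^2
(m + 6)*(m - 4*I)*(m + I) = m^3 + 6*m^2 - 3*I*m^2 + 4*m - 18*I*m + 24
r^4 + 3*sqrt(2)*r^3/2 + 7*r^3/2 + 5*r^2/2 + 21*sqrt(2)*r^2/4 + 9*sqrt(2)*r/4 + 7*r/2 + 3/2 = (r + 1/2)*(r + 3)*(r + sqrt(2)/2)*(r + sqrt(2))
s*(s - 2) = s^2 - 2*s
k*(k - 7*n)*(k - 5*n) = k^3 - 12*k^2*n + 35*k*n^2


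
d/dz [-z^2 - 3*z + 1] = -2*z - 3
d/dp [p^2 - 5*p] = 2*p - 5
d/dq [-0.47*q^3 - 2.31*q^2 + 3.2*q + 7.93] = -1.41*q^2 - 4.62*q + 3.2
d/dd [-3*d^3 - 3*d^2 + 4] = 3*d*(-3*d - 2)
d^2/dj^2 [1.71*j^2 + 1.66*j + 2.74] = 3.42000000000000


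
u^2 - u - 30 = (u - 6)*(u + 5)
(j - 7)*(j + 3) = j^2 - 4*j - 21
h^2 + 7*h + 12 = (h + 3)*(h + 4)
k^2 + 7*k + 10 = (k + 2)*(k + 5)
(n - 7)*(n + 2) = n^2 - 5*n - 14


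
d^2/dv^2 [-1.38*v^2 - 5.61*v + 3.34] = -2.76000000000000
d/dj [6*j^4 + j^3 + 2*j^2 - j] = 24*j^3 + 3*j^2 + 4*j - 1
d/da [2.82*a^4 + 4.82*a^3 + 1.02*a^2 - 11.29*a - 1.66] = 11.28*a^3 + 14.46*a^2 + 2.04*a - 11.29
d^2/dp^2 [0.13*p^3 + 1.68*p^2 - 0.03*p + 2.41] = 0.78*p + 3.36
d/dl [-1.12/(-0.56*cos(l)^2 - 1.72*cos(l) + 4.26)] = (1.2544*cos(l) + 1.9264)*sin(l)/(0.56*cos(l)^2 + 1.72*cos(l) - 4.26)^2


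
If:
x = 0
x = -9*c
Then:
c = 0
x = 0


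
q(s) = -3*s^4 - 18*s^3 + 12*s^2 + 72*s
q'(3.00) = -666.00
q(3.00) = -405.00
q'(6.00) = -4320.00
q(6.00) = -6912.00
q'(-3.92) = -129.03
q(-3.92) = 278.03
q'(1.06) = 22.47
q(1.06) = 64.58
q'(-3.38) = -162.66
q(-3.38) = 197.24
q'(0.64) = 62.10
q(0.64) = 45.77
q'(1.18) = 5.41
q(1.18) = 66.28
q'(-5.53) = 317.26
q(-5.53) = 207.26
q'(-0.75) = 28.69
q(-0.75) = -40.61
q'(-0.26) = 62.32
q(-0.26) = -17.61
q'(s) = -12*s^3 - 54*s^2 + 24*s + 72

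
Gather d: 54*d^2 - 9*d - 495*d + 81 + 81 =54*d^2 - 504*d + 162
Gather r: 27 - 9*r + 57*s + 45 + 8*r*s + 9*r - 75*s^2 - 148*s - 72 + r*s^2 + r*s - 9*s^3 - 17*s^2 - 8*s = r*(s^2 + 9*s) - 9*s^3 - 92*s^2 - 99*s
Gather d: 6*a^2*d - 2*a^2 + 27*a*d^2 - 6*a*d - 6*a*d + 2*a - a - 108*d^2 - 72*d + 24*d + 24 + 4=-2*a^2 + a + d^2*(27*a - 108) + d*(6*a^2 - 12*a - 48) + 28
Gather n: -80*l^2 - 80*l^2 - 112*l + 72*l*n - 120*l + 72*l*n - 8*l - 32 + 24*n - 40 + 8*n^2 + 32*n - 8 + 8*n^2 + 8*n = -160*l^2 - 240*l + 16*n^2 + n*(144*l + 64) - 80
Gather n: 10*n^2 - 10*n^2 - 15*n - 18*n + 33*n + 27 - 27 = 0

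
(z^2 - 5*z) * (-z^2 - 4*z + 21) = -z^4 + z^3 + 41*z^2 - 105*z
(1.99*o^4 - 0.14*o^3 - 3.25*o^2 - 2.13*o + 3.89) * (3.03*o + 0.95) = 6.0297*o^5 + 1.4663*o^4 - 9.9805*o^3 - 9.5414*o^2 + 9.7632*o + 3.6955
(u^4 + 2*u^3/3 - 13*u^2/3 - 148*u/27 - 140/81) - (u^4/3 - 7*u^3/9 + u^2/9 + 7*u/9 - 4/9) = 2*u^4/3 + 13*u^3/9 - 40*u^2/9 - 169*u/27 - 104/81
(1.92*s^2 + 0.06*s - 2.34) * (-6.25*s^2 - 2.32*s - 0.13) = -12.0*s^4 - 4.8294*s^3 + 14.2362*s^2 + 5.421*s + 0.3042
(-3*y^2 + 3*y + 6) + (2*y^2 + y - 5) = -y^2 + 4*y + 1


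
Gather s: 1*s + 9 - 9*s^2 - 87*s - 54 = -9*s^2 - 86*s - 45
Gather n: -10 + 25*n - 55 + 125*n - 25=150*n - 90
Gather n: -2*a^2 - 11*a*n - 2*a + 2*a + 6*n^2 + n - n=-2*a^2 - 11*a*n + 6*n^2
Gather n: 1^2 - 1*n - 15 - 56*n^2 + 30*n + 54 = -56*n^2 + 29*n + 40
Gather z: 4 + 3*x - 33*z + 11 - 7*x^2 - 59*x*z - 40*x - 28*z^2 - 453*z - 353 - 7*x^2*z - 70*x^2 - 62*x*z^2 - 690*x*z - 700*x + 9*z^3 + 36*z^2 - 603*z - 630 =-77*x^2 - 737*x + 9*z^3 + z^2*(8 - 62*x) + z*(-7*x^2 - 749*x - 1089) - 968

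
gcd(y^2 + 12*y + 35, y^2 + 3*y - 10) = y + 5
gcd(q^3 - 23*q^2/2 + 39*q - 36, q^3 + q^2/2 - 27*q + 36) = q^2 - 11*q/2 + 6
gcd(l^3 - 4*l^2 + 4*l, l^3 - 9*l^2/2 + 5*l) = l^2 - 2*l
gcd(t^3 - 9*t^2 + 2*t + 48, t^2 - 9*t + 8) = t - 8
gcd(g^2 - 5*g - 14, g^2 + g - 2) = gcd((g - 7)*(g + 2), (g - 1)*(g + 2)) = g + 2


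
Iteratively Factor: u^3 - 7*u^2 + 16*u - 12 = (u - 2)*(u^2 - 5*u + 6) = (u - 2)^2*(u - 3)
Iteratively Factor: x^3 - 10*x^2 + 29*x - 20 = (x - 1)*(x^2 - 9*x + 20) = (x - 4)*(x - 1)*(x - 5)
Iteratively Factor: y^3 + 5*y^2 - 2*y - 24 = (y - 2)*(y^2 + 7*y + 12) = (y - 2)*(y + 3)*(y + 4)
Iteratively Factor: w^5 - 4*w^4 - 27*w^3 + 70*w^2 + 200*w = (w)*(w^4 - 4*w^3 - 27*w^2 + 70*w + 200) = w*(w + 2)*(w^3 - 6*w^2 - 15*w + 100) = w*(w - 5)*(w + 2)*(w^2 - w - 20) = w*(w - 5)*(w + 2)*(w + 4)*(w - 5)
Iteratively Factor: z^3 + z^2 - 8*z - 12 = (z + 2)*(z^2 - z - 6) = (z - 3)*(z + 2)*(z + 2)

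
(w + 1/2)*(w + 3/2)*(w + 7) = w^3 + 9*w^2 + 59*w/4 + 21/4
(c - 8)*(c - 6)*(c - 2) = c^3 - 16*c^2 + 76*c - 96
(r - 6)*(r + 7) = r^2 + r - 42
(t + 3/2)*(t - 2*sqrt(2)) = t^2 - 2*sqrt(2)*t + 3*t/2 - 3*sqrt(2)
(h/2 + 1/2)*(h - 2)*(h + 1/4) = h^3/2 - 3*h^2/8 - 9*h/8 - 1/4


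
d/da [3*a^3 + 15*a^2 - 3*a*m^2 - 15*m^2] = 9*a^2 + 30*a - 3*m^2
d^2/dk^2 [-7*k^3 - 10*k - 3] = -42*k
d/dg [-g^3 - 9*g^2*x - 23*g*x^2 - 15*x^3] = -3*g^2 - 18*g*x - 23*x^2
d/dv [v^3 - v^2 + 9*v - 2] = 3*v^2 - 2*v + 9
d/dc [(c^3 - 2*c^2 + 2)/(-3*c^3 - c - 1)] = (c*(4 - 3*c)*(3*c^3 + c + 1) + (9*c^2 + 1)*(c^3 - 2*c^2 + 2))/(3*c^3 + c + 1)^2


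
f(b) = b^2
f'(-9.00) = -18.00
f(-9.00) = 81.00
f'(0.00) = 0.00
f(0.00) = 0.00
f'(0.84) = 1.68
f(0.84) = 0.71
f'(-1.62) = -3.24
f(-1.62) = 2.62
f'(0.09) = 0.18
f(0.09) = 0.01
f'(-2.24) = -4.48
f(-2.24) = 5.02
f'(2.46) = 4.92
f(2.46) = 6.05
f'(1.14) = 2.28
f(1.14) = 1.30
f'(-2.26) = -4.52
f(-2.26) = 5.11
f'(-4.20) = -8.40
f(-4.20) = 17.64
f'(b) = 2*b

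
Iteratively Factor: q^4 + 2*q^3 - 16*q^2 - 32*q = (q)*(q^3 + 2*q^2 - 16*q - 32) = q*(q + 2)*(q^2 - 16) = q*(q - 4)*(q + 2)*(q + 4)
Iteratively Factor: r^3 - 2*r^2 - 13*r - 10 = (r + 1)*(r^2 - 3*r - 10) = (r + 1)*(r + 2)*(r - 5)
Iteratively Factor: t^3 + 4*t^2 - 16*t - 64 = (t + 4)*(t^2 - 16) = (t - 4)*(t + 4)*(t + 4)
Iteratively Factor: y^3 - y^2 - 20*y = (y + 4)*(y^2 - 5*y) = (y - 5)*(y + 4)*(y)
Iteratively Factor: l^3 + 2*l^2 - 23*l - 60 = (l + 4)*(l^2 - 2*l - 15) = (l - 5)*(l + 4)*(l + 3)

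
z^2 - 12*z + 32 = (z - 8)*(z - 4)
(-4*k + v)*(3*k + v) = -12*k^2 - k*v + v^2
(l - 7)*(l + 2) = l^2 - 5*l - 14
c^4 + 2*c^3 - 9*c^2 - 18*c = c*(c - 3)*(c + 2)*(c + 3)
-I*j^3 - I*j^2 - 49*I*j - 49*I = (j - 7*I)*(j + 7*I)*(-I*j - I)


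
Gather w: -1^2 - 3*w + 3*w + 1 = 0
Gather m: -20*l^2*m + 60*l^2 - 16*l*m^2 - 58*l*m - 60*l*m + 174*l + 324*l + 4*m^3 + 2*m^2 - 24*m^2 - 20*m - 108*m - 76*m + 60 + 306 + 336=60*l^2 + 498*l + 4*m^3 + m^2*(-16*l - 22) + m*(-20*l^2 - 118*l - 204) + 702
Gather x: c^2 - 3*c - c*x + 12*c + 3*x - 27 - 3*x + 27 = c^2 - c*x + 9*c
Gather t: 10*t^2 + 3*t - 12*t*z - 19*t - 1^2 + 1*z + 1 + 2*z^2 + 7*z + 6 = 10*t^2 + t*(-12*z - 16) + 2*z^2 + 8*z + 6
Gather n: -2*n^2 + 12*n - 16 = -2*n^2 + 12*n - 16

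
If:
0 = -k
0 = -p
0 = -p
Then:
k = 0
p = 0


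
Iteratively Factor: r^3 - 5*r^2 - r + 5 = (r - 1)*(r^2 - 4*r - 5) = (r - 1)*(r + 1)*(r - 5)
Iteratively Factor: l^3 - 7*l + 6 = (l - 1)*(l^2 + l - 6) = (l - 2)*(l - 1)*(l + 3)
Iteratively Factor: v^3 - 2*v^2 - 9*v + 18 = (v + 3)*(v^2 - 5*v + 6) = (v - 3)*(v + 3)*(v - 2)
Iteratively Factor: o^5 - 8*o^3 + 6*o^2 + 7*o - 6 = (o + 1)*(o^4 - o^3 - 7*o^2 + 13*o - 6) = (o - 2)*(o + 1)*(o^3 + o^2 - 5*o + 3) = (o - 2)*(o - 1)*(o + 1)*(o^2 + 2*o - 3) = (o - 2)*(o - 1)^2*(o + 1)*(o + 3)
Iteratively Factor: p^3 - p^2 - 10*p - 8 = (p - 4)*(p^2 + 3*p + 2) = (p - 4)*(p + 2)*(p + 1)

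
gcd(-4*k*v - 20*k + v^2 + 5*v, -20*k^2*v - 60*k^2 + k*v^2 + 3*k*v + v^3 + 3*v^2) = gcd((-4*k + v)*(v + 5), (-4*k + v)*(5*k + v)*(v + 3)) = -4*k + v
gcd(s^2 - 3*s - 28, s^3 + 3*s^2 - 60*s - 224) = s + 4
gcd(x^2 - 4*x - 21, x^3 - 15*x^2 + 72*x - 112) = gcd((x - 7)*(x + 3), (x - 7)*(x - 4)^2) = x - 7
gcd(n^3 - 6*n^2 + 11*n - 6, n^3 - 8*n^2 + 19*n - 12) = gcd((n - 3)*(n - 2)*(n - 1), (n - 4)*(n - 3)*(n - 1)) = n^2 - 4*n + 3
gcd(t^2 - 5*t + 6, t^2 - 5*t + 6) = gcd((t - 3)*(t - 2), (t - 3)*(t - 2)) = t^2 - 5*t + 6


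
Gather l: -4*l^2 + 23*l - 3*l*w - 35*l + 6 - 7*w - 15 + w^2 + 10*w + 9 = -4*l^2 + l*(-3*w - 12) + w^2 + 3*w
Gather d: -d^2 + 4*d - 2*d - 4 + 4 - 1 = -d^2 + 2*d - 1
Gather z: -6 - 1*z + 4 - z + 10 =8 - 2*z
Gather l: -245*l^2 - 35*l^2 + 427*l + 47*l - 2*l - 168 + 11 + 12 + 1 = -280*l^2 + 472*l - 144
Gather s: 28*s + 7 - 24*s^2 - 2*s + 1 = -24*s^2 + 26*s + 8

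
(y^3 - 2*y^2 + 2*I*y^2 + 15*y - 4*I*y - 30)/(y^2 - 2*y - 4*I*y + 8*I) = (y^2 + 2*I*y + 15)/(y - 4*I)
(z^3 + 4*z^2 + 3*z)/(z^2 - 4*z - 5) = z*(z + 3)/(z - 5)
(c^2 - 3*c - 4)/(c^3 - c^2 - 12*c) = (c + 1)/(c*(c + 3))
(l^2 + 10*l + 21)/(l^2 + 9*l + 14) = (l + 3)/(l + 2)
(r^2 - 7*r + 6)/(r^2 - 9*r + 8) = (r - 6)/(r - 8)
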